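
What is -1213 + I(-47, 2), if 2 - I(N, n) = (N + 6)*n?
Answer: -1129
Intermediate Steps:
I(N, n) = 2 - n*(6 + N) (I(N, n) = 2 - (N + 6)*n = 2 - (6 + N)*n = 2 - n*(6 + N))
-1213 + I(-47, 2) = -1213 + (2 - 6*2 - 1*(-47)*2) = -1213 + (2 - 12 + 94) = -1213 + 84 = -1129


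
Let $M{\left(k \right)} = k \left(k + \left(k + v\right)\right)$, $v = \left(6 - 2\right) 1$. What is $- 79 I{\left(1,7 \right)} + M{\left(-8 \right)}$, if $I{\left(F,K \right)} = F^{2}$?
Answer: $17$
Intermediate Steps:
$v = 4$ ($v = 4 \cdot 1 = 4$)
$M{\left(k \right)} = k \left(4 + 2 k\right)$ ($M{\left(k \right)} = k \left(k + \left(k + 4\right)\right) = k \left(k + \left(4 + k\right)\right) = k \left(4 + 2 k\right)$)
$- 79 I{\left(1,7 \right)} + M{\left(-8 \right)} = - 79 \cdot 1^{2} + 2 \left(-8\right) \left(2 - 8\right) = \left(-79\right) 1 + 2 \left(-8\right) \left(-6\right) = -79 + 96 = 17$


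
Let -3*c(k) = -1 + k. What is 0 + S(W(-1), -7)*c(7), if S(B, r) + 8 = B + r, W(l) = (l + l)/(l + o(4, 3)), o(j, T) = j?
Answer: 94/3 ≈ 31.333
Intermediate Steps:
c(k) = ⅓ - k/3 (c(k) = -(-1 + k)/3 = ⅓ - k/3)
W(l) = 2*l/(4 + l) (W(l) = (l + l)/(l + 4) = (2*l)/(4 + l) = 2*l/(4 + l))
S(B, r) = -8 + B + r (S(B, r) = -8 + (B + r) = -8 + B + r)
0 + S(W(-1), -7)*c(7) = 0 + (-8 + 2*(-1)/(4 - 1) - 7)*(⅓ - ⅓*7) = 0 + (-8 + 2*(-1)/3 - 7)*(⅓ - 7/3) = 0 + (-8 + 2*(-1)*(⅓) - 7)*(-2) = 0 + (-8 - ⅔ - 7)*(-2) = 0 - 47/3*(-2) = 0 + 94/3 = 94/3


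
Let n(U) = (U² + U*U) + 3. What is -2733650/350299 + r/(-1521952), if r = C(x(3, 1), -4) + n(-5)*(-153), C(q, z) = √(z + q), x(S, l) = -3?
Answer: -4157643510209/533138263648 - I*√7/1521952 ≈ -7.7984 - 1.7384e-6*I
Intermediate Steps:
n(U) = 3 + 2*U² (n(U) = (U² + U²) + 3 = 2*U² + 3 = 3 + 2*U²)
C(q, z) = √(q + z)
r = -8109 + I*√7 (r = √(-3 - 4) + (3 + 2*(-5)²)*(-153) = √(-7) + (3 + 2*25)*(-153) = I*√7 + (3 + 50)*(-153) = I*√7 + 53*(-153) = I*√7 - 8109 = -8109 + I*√7 ≈ -8109.0 + 2.6458*I)
-2733650/350299 + r/(-1521952) = -2733650/350299 + (-8109 + I*√7)/(-1521952) = -2733650*1/350299 + (-8109 + I*√7)*(-1/1521952) = -2733650/350299 + (8109/1521952 - I*√7/1521952) = -4157643510209/533138263648 - I*√7/1521952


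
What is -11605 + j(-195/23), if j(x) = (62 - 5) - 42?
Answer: -11590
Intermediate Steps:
j(x) = 15 (j(x) = 57 - 42 = 15)
-11605 + j(-195/23) = -11605 + 15 = -11590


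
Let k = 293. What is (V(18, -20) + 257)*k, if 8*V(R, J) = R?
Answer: 303841/4 ≈ 75960.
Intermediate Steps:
V(R, J) = R/8
(V(18, -20) + 257)*k = ((⅛)*18 + 257)*293 = (9/4 + 257)*293 = (1037/4)*293 = 303841/4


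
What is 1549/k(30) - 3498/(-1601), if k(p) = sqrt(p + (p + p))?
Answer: 3498/1601 + 1549*sqrt(10)/30 ≈ 165.46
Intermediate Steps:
k(p) = sqrt(3)*sqrt(p) (k(p) = sqrt(p + 2*p) = sqrt(3*p) = sqrt(3)*sqrt(p))
1549/k(30) - 3498/(-1601) = 1549/((sqrt(3)*sqrt(30))) - 3498/(-1601) = 1549/((3*sqrt(10))) - 3498*(-1/1601) = 1549*(sqrt(10)/30) + 3498/1601 = 1549*sqrt(10)/30 + 3498/1601 = 3498/1601 + 1549*sqrt(10)/30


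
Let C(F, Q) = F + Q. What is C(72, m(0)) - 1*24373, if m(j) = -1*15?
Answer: -24316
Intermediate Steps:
m(j) = -15
C(72, m(0)) - 1*24373 = (72 - 15) - 1*24373 = 57 - 24373 = -24316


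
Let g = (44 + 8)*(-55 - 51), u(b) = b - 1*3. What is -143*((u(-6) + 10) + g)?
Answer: 788073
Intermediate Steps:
u(b) = -3 + b (u(b) = b - 3 = -3 + b)
g = -5512 (g = 52*(-106) = -5512)
-143*((u(-6) + 10) + g) = -143*(((-3 - 6) + 10) - 5512) = -143*((-9 + 10) - 5512) = -143*(1 - 5512) = -143*(-5511) = 788073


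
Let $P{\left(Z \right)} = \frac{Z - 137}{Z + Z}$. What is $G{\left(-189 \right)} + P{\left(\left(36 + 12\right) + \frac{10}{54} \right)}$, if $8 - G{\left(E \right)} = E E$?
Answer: $- \frac{46463812}{1301} \approx -35714.0$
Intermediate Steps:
$G{\left(E \right)} = 8 - E^{2}$ ($G{\left(E \right)} = 8 - E E = 8 - E^{2}$)
$P{\left(Z \right)} = \frac{-137 + Z}{2 Z}$
$G{\left(-189 \right)} + P{\left(\left(36 + 12\right) + \frac{10}{54} \right)} = \left(8 - \left(-189\right)^{2}\right) + \frac{-137 + \left(\left(36 + 12\right) + \frac{10}{54}\right)}{2 \left(\left(36 + 12\right) + \frac{10}{54}\right)} = \left(8 - 35721\right) + \frac{-137 + \left(48 + 10 \cdot \frac{1}{54}\right)}{2 \left(48 + 10 \cdot \frac{1}{54}\right)} = \left(8 - 35721\right) + \frac{-137 + \left(48 + \frac{5}{27}\right)}{2 \left(48 + \frac{5}{27}\right)} = -35713 + \frac{-137 + \frac{1301}{27}}{2 \cdot \frac{1301}{27}} = -35713 + \frac{1}{2} \cdot \frac{27}{1301} \left(- \frac{2398}{27}\right) = -35713 - \frac{1199}{1301} = - \frac{46463812}{1301}$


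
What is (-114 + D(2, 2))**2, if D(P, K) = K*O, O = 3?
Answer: 11664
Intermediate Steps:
D(P, K) = 3*K (D(P, K) = K*3 = 3*K)
(-114 + D(2, 2))**2 = (-114 + 3*2)**2 = (-114 + 6)**2 = (-108)**2 = 11664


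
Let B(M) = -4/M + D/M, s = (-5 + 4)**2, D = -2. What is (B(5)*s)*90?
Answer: -108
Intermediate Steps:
s = 1 (s = (-1)**2 = 1)
B(M) = -6/M (B(M) = -4/M - 2/M = -6/M)
(B(5)*s)*90 = (-6/5*1)*90 = (-6*1/5*1)*90 = -6/5*1*90 = -6/5*90 = -108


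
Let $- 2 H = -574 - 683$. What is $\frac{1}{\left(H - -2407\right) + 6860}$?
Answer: $\frac{2}{19791} \approx 0.00010106$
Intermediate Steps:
$H = \frac{1257}{2}$ ($H = - \frac{-574 - 683}{2} = \left(- \frac{1}{2}\right) \left(-1257\right) = \frac{1257}{2} \approx 628.5$)
$\frac{1}{\left(H - -2407\right) + 6860} = \frac{1}{\left(\frac{1257}{2} - -2407\right) + 6860} = \frac{1}{\left(\frac{1257}{2} + 2407\right) + 6860} = \frac{1}{\frac{6071}{2} + 6860} = \frac{1}{\frac{19791}{2}} = \frac{2}{19791}$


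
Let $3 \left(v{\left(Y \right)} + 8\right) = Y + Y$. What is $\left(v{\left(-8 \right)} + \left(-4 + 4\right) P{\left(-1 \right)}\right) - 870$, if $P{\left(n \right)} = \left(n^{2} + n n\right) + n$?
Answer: $- \frac{2650}{3} \approx -883.33$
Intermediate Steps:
$P{\left(n \right)} = n + 2 n^{2}$ ($P{\left(n \right)} = \left(n^{2} + n^{2}\right) + n = 2 n^{2} + n = n + 2 n^{2}$)
$v{\left(Y \right)} = -8 + \frac{2 Y}{3}$ ($v{\left(Y \right)} = -8 + \frac{Y + Y}{3} = -8 + \frac{2 Y}{3}$)
$\left(v{\left(-8 \right)} + \left(-4 + 4\right) P{\left(-1 \right)}\right) - 870 = \left(\left(-8 + \frac{2}{3} \left(-8\right)\right) + \left(-4 + 4\right) \left(- (1 + 2 \left(-1\right))\right)\right) - 870 = \left(\left(-8 - \frac{16}{3}\right) + 0 \left(- (1 - 2)\right)\right) - 870 = \left(- \frac{40}{3} + 0 \left(\left(-1\right) \left(-1\right)\right)\right) - 870 = \left(- \frac{40}{3} + 0 \cdot 1\right) - 870 = \left(- \frac{40}{3} + 0\right) - 870 = - \frac{40}{3} - 870 = - \frac{2650}{3}$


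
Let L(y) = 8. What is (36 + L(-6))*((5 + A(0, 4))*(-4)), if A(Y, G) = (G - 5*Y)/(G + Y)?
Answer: -1056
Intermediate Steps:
A(Y, G) = (G - 5*Y)/(G + Y)
(36 + L(-6))*((5 + A(0, 4))*(-4)) = (36 + 8)*((5 + (4 - 5*0)/(4 + 0))*(-4)) = 44*((5 + (4 + 0)/4)*(-4)) = 44*((5 + (¼)*4)*(-4)) = 44*((5 + 1)*(-4)) = 44*(6*(-4)) = 44*(-24) = -1056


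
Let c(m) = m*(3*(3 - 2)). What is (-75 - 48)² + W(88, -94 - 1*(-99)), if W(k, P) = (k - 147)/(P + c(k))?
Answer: 4069642/269 ≈ 15129.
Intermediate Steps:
c(m) = 3*m (c(m) = m*(3*1) = m*3 = 3*m)
W(k, P) = (-147 + k)/(P + 3*k) (W(k, P) = (k - 147)/(P + 3*k) = (-147 + k)/(P + 3*k))
(-75 - 48)² + W(88, -94 - 1*(-99)) = (-75 - 48)² + (-147 + 88)/((-94 - 1*(-99)) + 3*88) = (-123)² - 59/((-94 + 99) + 264) = 15129 - 59/(5 + 264) = 15129 - 59/269 = 4069642/269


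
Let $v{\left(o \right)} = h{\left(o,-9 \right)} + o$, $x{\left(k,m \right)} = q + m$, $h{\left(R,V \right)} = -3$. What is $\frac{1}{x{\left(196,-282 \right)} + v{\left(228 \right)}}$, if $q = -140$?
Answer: $- \frac{1}{197} \approx -0.0050761$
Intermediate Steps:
$x{\left(k,m \right)} = -140 + m$
$v{\left(o \right)} = -3 + o$
$\frac{1}{x{\left(196,-282 \right)} + v{\left(228 \right)}} = \frac{1}{\left(-140 - 282\right) + \left(-3 + 228\right)} = \frac{1}{-422 + 225} = \frac{1}{-197} = - \frac{1}{197}$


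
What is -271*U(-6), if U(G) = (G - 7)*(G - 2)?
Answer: -28184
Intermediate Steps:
U(G) = (-7 + G)*(-2 + G)
-271*U(-6) = -271*(14 + (-6)**2 - 9*(-6)) = -271*(14 + 36 + 54) = -271*104 = -28184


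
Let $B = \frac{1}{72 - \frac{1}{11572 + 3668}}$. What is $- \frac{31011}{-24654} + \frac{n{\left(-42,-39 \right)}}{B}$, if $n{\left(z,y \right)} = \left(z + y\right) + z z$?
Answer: $\frac{2529417845551}{20873720} \approx 1.2118 \cdot 10^{5}$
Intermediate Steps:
$n{\left(z,y \right)} = y + z + z^{2}$ ($n{\left(z,y \right)} = \left(y + z\right) + z^{2} = y + z + z^{2}$)
$B = \frac{15240}{1097279}$ ($B = \frac{1}{72 - \frac{1}{15240}} = \frac{1}{\frac{1097279}{15240}} = \frac{15240}{1097279} \approx 0.013889$)
$- \frac{31011}{-24654} + \frac{n{\left(-42,-39 \right)}}{B} = - \frac{31011}{-24654} + \frac{-39 - 42 + \left(-42\right)^{2}}{\frac{15240}{1097279}} = \left(-31011\right) \left(- \frac{1}{24654}\right) + \left(-39 - 42 + 1764\right) \frac{1097279}{15240} = \frac{10337}{8218} + 1683 \cdot \frac{1097279}{15240} = \frac{10337}{8218} + \frac{615573519}{5080} = \frac{2529417845551}{20873720}$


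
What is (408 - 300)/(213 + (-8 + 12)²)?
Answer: 108/229 ≈ 0.47162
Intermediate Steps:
(408 - 300)/(213 + (-8 + 12)²) = 108/(213 + 4²) = 108/(213 + 16) = 108/229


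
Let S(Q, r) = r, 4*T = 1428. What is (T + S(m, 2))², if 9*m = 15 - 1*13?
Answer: 128881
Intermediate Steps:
m = 2/9 (m = (15 - 1*13)/9 = (15 - 13)/9 = (⅑)*2 = 2/9 ≈ 0.22222)
T = 357 (T = (¼)*1428 = 357)
(T + S(m, 2))² = (357 + 2)² = 359² = 128881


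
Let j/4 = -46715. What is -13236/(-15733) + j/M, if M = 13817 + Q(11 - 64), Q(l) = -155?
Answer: -1379519074/107472123 ≈ -12.836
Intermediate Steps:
j = -186860 (j = 4*(-46715) = -186860)
M = 13662 (M = 13817 - 155 = 13662)
-13236/(-15733) + j/M = -13236/(-15733) - 186860/13662 = -13236*(-1/15733) - 186860*1/13662 = 13236/15733 - 93430/6831 = -1379519074/107472123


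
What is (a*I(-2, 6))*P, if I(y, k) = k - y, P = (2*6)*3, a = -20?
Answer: -5760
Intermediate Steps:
P = 36 (P = 12*3 = 36)
(a*I(-2, 6))*P = -20*(6 - 1*(-2))*36 = -20*(6 + 2)*36 = -20*8*36 = -160*36 = -5760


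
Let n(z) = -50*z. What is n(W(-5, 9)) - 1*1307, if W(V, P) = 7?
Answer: -1657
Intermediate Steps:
n(W(-5, 9)) - 1*1307 = -50*7 - 1*1307 = -350 - 1307 = -1657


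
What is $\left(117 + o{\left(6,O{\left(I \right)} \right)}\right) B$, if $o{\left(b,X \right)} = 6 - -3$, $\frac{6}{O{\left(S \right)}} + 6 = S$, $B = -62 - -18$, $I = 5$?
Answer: $-5544$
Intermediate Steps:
$B = -44$ ($B = -62 + 18 = -44$)
$O{\left(S \right)} = \frac{6}{-6 + S}$
$o{\left(b,X \right)} = 9$ ($o{\left(b,X \right)} = 6 + 3 = 9$)
$\left(117 + o{\left(6,O{\left(I \right)} \right)}\right) B = \left(117 + 9\right) \left(-44\right) = 126 \left(-44\right) = -5544$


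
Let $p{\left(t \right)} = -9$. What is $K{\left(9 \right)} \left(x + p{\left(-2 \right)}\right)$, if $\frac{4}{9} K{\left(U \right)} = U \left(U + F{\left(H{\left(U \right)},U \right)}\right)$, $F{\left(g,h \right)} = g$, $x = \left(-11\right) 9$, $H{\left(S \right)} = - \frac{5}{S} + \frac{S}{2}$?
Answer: $- \frac{56619}{2} \approx -28310.0$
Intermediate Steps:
$H{\left(S \right)} = \frac{S}{2} - \frac{5}{S}$ ($H{\left(S \right)} = - \frac{5}{S} + S \frac{1}{2} = - \frac{5}{S} + \frac{S}{2} = \frac{S}{2} - \frac{5}{S}$)
$x = -99$
$K{\left(U \right)} = \frac{9 U \left(- \frac{5}{U} + \frac{3 U}{2}\right)}{4}$ ($K{\left(U \right)} = \frac{9 U \left(U + \left(\frac{U}{2} - \frac{5}{U}\right)\right)}{4} = \frac{9 U \left(- \frac{5}{U} + \frac{3 U}{2}\right)}{4}$)
$K{\left(9 \right)} \left(x + p{\left(-2 \right)}\right) = \left(- \frac{45}{4} + \frac{27 \cdot 9^{2}}{8}\right) \left(-99 - 9\right) = \left(- \frac{45}{4} + \frac{27}{8} \cdot 81\right) \left(-108\right) = \left(- \frac{45}{4} + \frac{2187}{8}\right) \left(-108\right) = \frac{2097}{8} \left(-108\right) = - \frac{56619}{2}$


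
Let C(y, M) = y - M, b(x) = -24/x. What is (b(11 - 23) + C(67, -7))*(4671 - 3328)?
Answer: 102068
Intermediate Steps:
(b(11 - 23) + C(67, -7))*(4671 - 3328) = (-24/(11 - 23) + (67 - 1*(-7)))*(4671 - 3328) = (-24/(-12) + (67 + 7))*1343 = (-24*(-1/12) + 74)*1343 = (2 + 74)*1343 = 76*1343 = 102068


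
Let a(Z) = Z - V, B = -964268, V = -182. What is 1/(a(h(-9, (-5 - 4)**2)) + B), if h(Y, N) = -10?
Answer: -1/964096 ≈ -1.0372e-6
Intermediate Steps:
a(Z) = 182 + Z (a(Z) = Z - 1*(-182) = Z + 182 = 182 + Z)
1/(a(h(-9, (-5 - 4)**2)) + B) = 1/((182 - 10) - 964268) = 1/(172 - 964268) = 1/(-964096) = -1/964096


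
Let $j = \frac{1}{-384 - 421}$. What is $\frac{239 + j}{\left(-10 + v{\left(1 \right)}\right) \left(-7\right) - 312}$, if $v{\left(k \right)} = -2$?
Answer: $- \frac{5063}{4830} \approx -1.0482$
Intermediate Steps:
$j = - \frac{1}{805}$ ($j = \frac{1}{-805} = - \frac{1}{805} \approx -0.0012422$)
$\frac{239 + j}{\left(-10 + v{\left(1 \right)}\right) \left(-7\right) - 312} = \frac{239 - \frac{1}{805}}{\left(-10 - 2\right) \left(-7\right) - 312} = \frac{192394}{805 \left(\left(-12\right) \left(-7\right) - 312\right)} = \frac{192394}{805 \left(84 - 312\right)} = \frac{192394}{805 \left(-228\right)} = \frac{192394}{805} \left(- \frac{1}{228}\right) = - \frac{5063}{4830}$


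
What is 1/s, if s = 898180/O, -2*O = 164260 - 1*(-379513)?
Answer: -543773/1796360 ≈ -0.30271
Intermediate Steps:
O = -543773/2 (O = -(164260 - 1*(-379513))/2 = -(164260 + 379513)/2 = -1/2*543773 = -543773/2 ≈ -2.7189e+5)
s = -1796360/543773 (s = 898180/(-543773/2) = 898180*(-2/543773) = -1796360/543773 ≈ -3.3035)
1/s = 1/(-1796360/543773) = -543773/1796360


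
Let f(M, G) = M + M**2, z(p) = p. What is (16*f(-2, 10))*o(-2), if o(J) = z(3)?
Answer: 96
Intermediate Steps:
o(J) = 3
(16*f(-2, 10))*o(-2) = (16*(-2*(1 - 2)))*3 = (16*(-2*(-1)))*3 = (16*2)*3 = 32*3 = 96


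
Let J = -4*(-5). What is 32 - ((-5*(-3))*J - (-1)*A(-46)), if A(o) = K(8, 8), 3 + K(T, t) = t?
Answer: -273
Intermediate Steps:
K(T, t) = -3 + t
A(o) = 5 (A(o) = -3 + 8 = 5)
J = 20
32 - ((-5*(-3))*J - (-1)*A(-46)) = 32 - (-5*(-3)*20 - (-1)*5) = 32 - (15*20 - 1*(-5)) = 32 - (300 + 5) = 32 - 1*305 = 32 - 305 = -273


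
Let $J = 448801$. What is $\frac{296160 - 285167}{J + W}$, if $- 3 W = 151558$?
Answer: $\frac{32979}{1194845} \approx 0.027601$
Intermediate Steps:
$W = - \frac{151558}{3}$ ($W = \left(- \frac{1}{3}\right) 151558 = - \frac{151558}{3} \approx -50519.0$)
$\frac{296160 - 285167}{J + W} = \frac{296160 - 285167}{448801 - \frac{151558}{3}} = \frac{10993}{\frac{1194845}{3}} = 10993 \cdot \frac{3}{1194845} = \frac{32979}{1194845}$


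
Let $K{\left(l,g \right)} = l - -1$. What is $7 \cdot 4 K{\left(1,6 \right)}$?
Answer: $56$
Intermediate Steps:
$K{\left(l,g \right)} = 1 + l$ ($K{\left(l,g \right)} = l + 1 = 1 + l$)
$7 \cdot 4 K{\left(1,6 \right)} = 7 \cdot 4 \left(1 + 1\right) = 28 \cdot 2 = 56$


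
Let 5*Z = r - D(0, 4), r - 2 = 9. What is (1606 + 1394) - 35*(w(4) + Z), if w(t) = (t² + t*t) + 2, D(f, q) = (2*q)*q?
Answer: 1957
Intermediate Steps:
r = 11 (r = 2 + 9 = 11)
D(f, q) = 2*q²
w(t) = 2 + 2*t² (w(t) = (t² + t²) + 2 = 2*t² + 2 = 2 + 2*t²)
Z = -21/5 (Z = (11 - 2*4²)/5 = (11 - 2*16)/5 = (11 - 1*32)/5 = (11 - 32)/5 = (⅕)*(-21) = -21/5 ≈ -4.2000)
(1606 + 1394) - 35*(w(4) + Z) = (1606 + 1394) - 35*((2 + 2*4²) - 21/5) = 3000 - 35*((2 + 2*16) - 21/5) = 3000 - 35*((2 + 32) - 21/5) = 3000 - 35*(34 - 21/5) = 3000 - 35*149/5 = 3000 - 1*1043 = 3000 - 1043 = 1957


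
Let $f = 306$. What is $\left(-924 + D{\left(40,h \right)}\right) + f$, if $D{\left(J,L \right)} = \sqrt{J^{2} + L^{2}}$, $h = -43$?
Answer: $-618 + \sqrt{3449} \approx -559.27$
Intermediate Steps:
$\left(-924 + D{\left(40,h \right)}\right) + f = \left(-924 + \sqrt{40^{2} + \left(-43\right)^{2}}\right) + 306 = \left(-924 + \sqrt{1600 + 1849}\right) + 306 = \left(-924 + \sqrt{3449}\right) + 306 = -618 + \sqrt{3449}$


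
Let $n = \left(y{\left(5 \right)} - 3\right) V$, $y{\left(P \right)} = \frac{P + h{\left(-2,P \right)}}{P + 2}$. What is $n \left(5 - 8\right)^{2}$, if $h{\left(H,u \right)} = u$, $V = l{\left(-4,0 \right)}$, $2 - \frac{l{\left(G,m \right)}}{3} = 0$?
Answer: $- \frac{594}{7} \approx -84.857$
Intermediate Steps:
$l{\left(G,m \right)} = 6$ ($l{\left(G,m \right)} = 6 - 0 = 6 + 0 = 6$)
$V = 6$
$y{\left(P \right)} = \frac{2 P}{2 + P}$ ($y{\left(P \right)} = \frac{P + P}{P + 2} = \frac{2 P}{2 + P}$)
$n = - \frac{66}{7}$ ($n = \left(2 \cdot 5 \frac{1}{2 + 5} - 3\right) 6 = \left(2 \cdot 5 \cdot \frac{1}{7} - 3\right) 6 = \left(\frac{10}{7} - 3\right) 6 = \left(- \frac{11}{7}\right) 6 = - \frac{66}{7} \approx -9.4286$)
$n \left(5 - 8\right)^{2} = - \frac{66 \left(5 - 8\right)^{2}}{7} = - \frac{66 \left(-3\right)^{2}}{7} = \left(- \frac{66}{7}\right) 9 = - \frac{594}{7}$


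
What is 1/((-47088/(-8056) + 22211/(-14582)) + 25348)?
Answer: 14684074/372275370927 ≈ 3.9444e-5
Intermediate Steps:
1/((-47088/(-8056) + 22211/(-14582)) + 25348) = 1/((-47088*(-1/8056) + 22211*(-1/14582)) + 25348) = 1/((5886/1007 - 22211/14582) + 25348) = 1/(63463175/14684074 + 25348) = 1/(372275370927/14684074) = 14684074/372275370927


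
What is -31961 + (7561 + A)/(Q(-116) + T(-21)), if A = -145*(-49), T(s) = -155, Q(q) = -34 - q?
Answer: -2347819/73 ≈ -32162.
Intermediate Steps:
A = 7105
-31961 + (7561 + A)/(Q(-116) + T(-21)) = -31961 + (7561 + 7105)/((-34 - 1*(-116)) - 155) = -31961 + 14666/((-34 + 116) - 155) = -31961 + 14666/(82 - 155) = -31961 + 14666/(-73) = -31961 + 14666*(-1/73) = -31961 - 14666/73 = -2347819/73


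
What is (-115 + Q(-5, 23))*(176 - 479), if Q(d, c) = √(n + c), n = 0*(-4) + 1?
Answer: 34845 - 606*√6 ≈ 33361.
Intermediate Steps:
n = 1 (n = 0 + 1 = 1)
Q(d, c) = √(1 + c)
(-115 + Q(-5, 23))*(176 - 479) = (-115 + √(1 + 23))*(176 - 479) = (-115 + √24)*(-303) = (-115 + 2*√6)*(-303) = 34845 - 606*√6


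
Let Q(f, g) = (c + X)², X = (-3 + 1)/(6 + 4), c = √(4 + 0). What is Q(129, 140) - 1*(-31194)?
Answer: 779931/25 ≈ 31197.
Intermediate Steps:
c = 2 (c = √4 = 2)
X = -⅕ (X = -2/10 = -2*⅒ = -⅕ ≈ -0.20000)
Q(f, g) = 81/25 (Q(f, g) = (2 - ⅕)² = (9/5)² = 81/25)
Q(129, 140) - 1*(-31194) = 81/25 - 1*(-31194) = 81/25 + 31194 = 779931/25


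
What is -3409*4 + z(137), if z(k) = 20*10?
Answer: -13436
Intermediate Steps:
z(k) = 200
-3409*4 + z(137) = -3409*4 + 200 = -13636 + 200 = -13436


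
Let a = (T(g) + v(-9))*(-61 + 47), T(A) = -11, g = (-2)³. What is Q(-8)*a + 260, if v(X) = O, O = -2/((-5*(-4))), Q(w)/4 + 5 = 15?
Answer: 6476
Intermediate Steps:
Q(w) = 40 (Q(w) = -20 + 4*15 = -20 + 60 = 40)
g = -8
O = -⅒ (O = -2/20 = -2*1/20 = -⅒ ≈ -0.10000)
v(X) = -⅒
a = 777/5 (a = (-11 - ⅒)*(-61 + 47) = -111/10*(-14) = 777/5 ≈ 155.40)
Q(-8)*a + 260 = 40*(777/5) + 260 = 6216 + 260 = 6476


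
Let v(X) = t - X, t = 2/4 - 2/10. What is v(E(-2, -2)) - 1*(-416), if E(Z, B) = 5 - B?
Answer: 4093/10 ≈ 409.30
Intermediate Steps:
t = 3/10 (t = 2*(1/4) - 2*1/10 = 1/2 - 1/5 = 3/10 ≈ 0.30000)
v(X) = 3/10 - X
v(E(-2, -2)) - 1*(-416) = (3/10 - (5 - 1*(-2))) - 1*(-416) = (3/10 - (5 + 2)) + 416 = (3/10 - 1*7) + 416 = (3/10 - 7) + 416 = -67/10 + 416 = 4093/10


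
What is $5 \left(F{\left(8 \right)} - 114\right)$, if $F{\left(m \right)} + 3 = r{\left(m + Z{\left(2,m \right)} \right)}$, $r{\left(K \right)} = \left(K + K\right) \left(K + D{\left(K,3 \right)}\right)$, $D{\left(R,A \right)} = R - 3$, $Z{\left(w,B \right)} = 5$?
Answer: $2405$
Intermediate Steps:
$D{\left(R,A \right)} = -3 + R$
$r{\left(K \right)} = 2 K \left(-3 + 2 K\right)$ ($r{\left(K \right)} = \left(K + K\right) \left(K + \left(-3 + K\right)\right) = 2 K \left(-3 + 2 K\right)$)
$F{\left(m \right)} = -3 + 2 \left(5 + m\right) \left(7 + 2 m\right)$ ($F{\left(m \right)} = -3 + 2 \left(m + 5\right) \left(-3 + 2 \left(m + 5\right)\right) = -3 + 2 \left(5 + m\right) \left(-3 + 2 \left(5 + m\right)\right) = -3 + 2 \left(5 + m\right) \left(-3 + \left(10 + 2 m\right)\right) = -3 + 2 \left(5 + m\right) \left(7 + 2 m\right)$)
$5 \left(F{\left(8 \right)} - 114\right) = 5 \left(\left(67 + 4 \cdot 8^{2} + 34 \cdot 8\right) - 114\right) = 5 \left(\left(67 + 4 \cdot 64 + 272\right) - 114\right) = 5 \left(\left(67 + 256 + 272\right) - 114\right) = 5 \left(595 - 114\right) = 5 \cdot 481 = 2405$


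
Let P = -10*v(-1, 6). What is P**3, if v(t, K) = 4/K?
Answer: -8000/27 ≈ -296.30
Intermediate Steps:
P = -20/3 (P = -40/6 = -10*2/3 = -20/3 ≈ -6.6667)
P**3 = (-20/3)**3 = -8000/27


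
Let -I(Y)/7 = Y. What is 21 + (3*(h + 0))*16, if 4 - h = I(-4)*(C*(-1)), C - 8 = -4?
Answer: 5589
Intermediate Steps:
C = 4 (C = 8 - 4 = 4)
I(Y) = -7*Y
h = 116 (h = 4 - (-7*(-4))*4*(-1) = 4 - 28*(-4) = 4 - 1*(-112) = 4 + 112 = 116)
21 + (3*(h + 0))*16 = 21 + (3*(116 + 0))*16 = 21 + (3*116)*16 = 21 + 348*16 = 21 + 5568 = 5589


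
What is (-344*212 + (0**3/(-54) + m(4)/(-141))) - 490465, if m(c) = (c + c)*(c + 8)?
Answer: -26479503/47 ≈ -5.6339e+5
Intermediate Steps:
m(c) = 2*c*(8 + c) (m(c) = (2*c)*(8 + c) = 2*c*(8 + c))
(-344*212 + (0**3/(-54) + m(4)/(-141))) - 490465 = (-344*212 + (0**3/(-54) + (2*4*(8 + 4))/(-141))) - 490465 = (-72928 + (0*(-1/54) + (2*4*12)*(-1/141))) - 490465 = (-72928 + (0 + 96*(-1/141))) - 490465 = (-72928 + (0 - 32/47)) - 490465 = (-72928 - 32/47) - 490465 = -3427648/47 - 490465 = -26479503/47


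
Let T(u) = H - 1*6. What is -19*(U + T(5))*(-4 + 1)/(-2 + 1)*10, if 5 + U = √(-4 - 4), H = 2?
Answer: 5130 - 1140*I*√2 ≈ 5130.0 - 1612.2*I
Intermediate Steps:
T(u) = -4 (T(u) = 2 - 1*6 = 2 - 6 = -4)
U = -5 + 2*I*√2 (U = -5 + √(-4 - 4) = -5 + √(-8) = -5 + 2*I*√2 ≈ -5.0 + 2.8284*I)
-19*(U + T(5))*(-4 + 1)/(-2 + 1)*10 = -19*((-5 + 2*I*√2) - 4)*(-4 + 1)/(-2 + 1)*10 = -19*(-9 + 2*I*√2)*(-3/(-1))*10 = -19*(-9 + 2*I*√2)*(-3*(-1))*10 = -19*(-9 + 2*I*√2)*3*10 = -19*(-27 + 6*I*√2)*10 = (513 - 114*I*√2)*10 = 5130 - 1140*I*√2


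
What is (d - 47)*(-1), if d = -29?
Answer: 76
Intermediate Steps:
(d - 47)*(-1) = (-29 - 47)*(-1) = -76*(-1) = 76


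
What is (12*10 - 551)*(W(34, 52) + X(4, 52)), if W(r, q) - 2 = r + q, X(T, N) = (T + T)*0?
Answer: -37928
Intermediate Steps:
X(T, N) = 0 (X(T, N) = (2*T)*0 = 0)
W(r, q) = 2 + q + r (W(r, q) = 2 + (r + q) = 2 + (q + r) = 2 + q + r)
(12*10 - 551)*(W(34, 52) + X(4, 52)) = (12*10 - 551)*((2 + 52 + 34) + 0) = (120 - 551)*(88 + 0) = -431*88 = -37928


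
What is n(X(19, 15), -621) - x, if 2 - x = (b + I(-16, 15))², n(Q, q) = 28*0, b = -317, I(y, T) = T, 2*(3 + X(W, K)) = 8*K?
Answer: 91202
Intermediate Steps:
X(W, K) = -3 + 4*K (X(W, K) = -3 + (8*K)/2 = -3 + 4*K)
n(Q, q) = 0
x = -91202 (x = 2 - (-317 + 15)² = 2 - 1*(-302)² = 2 - 1*91204 = 2 - 91204 = -91202)
n(X(19, 15), -621) - x = 0 - 1*(-91202) = 0 + 91202 = 91202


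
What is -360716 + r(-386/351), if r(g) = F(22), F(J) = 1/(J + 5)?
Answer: -9739331/27 ≈ -3.6072e+5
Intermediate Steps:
F(J) = 1/(5 + J)
r(g) = 1/27 (r(g) = 1/(5 + 22) = 1/27)
-360716 + r(-386/351) = -360716 + 1/27 = -9739331/27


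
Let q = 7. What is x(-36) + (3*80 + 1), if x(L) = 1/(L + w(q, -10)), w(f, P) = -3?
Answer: 9398/39 ≈ 240.97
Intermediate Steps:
x(L) = 1/(-3 + L) (x(L) = 1/(L - 3) = 1/(-3 + L))
x(-36) + (3*80 + 1) = 1/(-3 - 36) + (3*80 + 1) = 1/(-39) + (240 + 1) = -1/39 + 241 = 9398/39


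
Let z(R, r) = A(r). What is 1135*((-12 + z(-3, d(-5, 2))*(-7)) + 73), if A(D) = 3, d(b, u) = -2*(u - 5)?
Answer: 45400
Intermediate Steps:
d(b, u) = 10 - 2*u (d(b, u) = -2*(-5 + u) = 10 - 2*u)
z(R, r) = 3
1135*((-12 + z(-3, d(-5, 2))*(-7)) + 73) = 1135*((-12 + 3*(-7)) + 73) = 1135*((-12 - 21) + 73) = 1135*(-33 + 73) = 1135*40 = 45400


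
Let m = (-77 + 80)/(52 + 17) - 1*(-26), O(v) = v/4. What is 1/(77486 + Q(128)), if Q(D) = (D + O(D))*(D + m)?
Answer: 23/2349058 ≈ 9.7912e-6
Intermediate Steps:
O(v) = v/4 (O(v) = v*(1/4) = v/4)
m = 599/23 (m = 3/69 + 26 = 3*(1/69) + 26 = 1/23 + 26 = 599/23 ≈ 26.043)
Q(D) = 5*D*(599/23 + D)/4 (Q(D) = (D + D/4)*(D + 599/23) = (5*D/4)*(599/23 + D) = 5*D*(599/23 + D)/4)
1/(77486 + Q(128)) = 1/(77486 + (5/92)*128*(599 + 23*128)) = 1/(77486 + (5/92)*128*(599 + 2944)) = 1/(77486 + (5/92)*128*3543) = 1/(77486 + 566880/23) = 1/(2349058/23) = 23/2349058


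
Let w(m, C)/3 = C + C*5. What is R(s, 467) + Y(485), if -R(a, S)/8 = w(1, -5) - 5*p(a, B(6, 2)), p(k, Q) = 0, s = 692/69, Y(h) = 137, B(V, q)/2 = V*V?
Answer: 857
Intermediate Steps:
w(m, C) = 18*C (w(m, C) = 3*(C + C*5) = 3*(C + 5*C) = 3*(6*C) = 18*C)
B(V, q) = 2*V**2 (B(V, q) = 2*(V*V) = 2*V**2)
s = 692/69 (s = 692*(1/69) = 692/69 ≈ 10.029)
R(a, S) = 720 (R(a, S) = -8*(18*(-5) - 5*0) = -8*(-90 + 0) = -8*(-90) = 720)
R(s, 467) + Y(485) = 720 + 137 = 857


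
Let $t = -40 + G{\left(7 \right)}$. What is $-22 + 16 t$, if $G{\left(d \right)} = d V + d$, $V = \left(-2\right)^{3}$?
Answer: $-1446$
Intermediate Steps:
$V = -8$
$G{\left(d \right)} = - 7 d$ ($G{\left(d \right)} = d \left(-8\right) + d = - 8 d + d = - 7 d$)
$t = -89$ ($t = -40 - 49 = -89$)
$-22 + 16 t = -22 + 16 \left(-89\right) = -22 - 1424 = -1446$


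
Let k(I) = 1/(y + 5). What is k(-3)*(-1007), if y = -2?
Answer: -1007/3 ≈ -335.67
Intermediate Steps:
k(I) = ⅓ (k(I) = 1/(-2 + 5) = 1/3 = ⅓)
k(-3)*(-1007) = (⅓)*(-1007) = -1007/3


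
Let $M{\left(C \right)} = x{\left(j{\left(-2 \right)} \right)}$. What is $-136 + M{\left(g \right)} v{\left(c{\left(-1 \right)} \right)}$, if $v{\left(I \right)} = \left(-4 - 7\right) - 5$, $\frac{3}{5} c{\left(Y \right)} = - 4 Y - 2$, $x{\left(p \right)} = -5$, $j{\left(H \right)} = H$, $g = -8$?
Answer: $-56$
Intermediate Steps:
$M{\left(C \right)} = -5$
$c{\left(Y \right)} = - \frac{10}{3} - \frac{20 Y}{3}$ ($c{\left(Y \right)} = \frac{5 \left(- 4 Y - 2\right)}{3} = \frac{5 \left(-2 - 4 Y\right)}{3} = - \frac{10}{3} - \frac{20 Y}{3}$)
$v{\left(I \right)} = -16$ ($v{\left(I \right)} = -11 - 5 = -16$)
$-136 + M{\left(g \right)} v{\left(c{\left(-1 \right)} \right)} = -136 - -80 = -136 + 80 = -56$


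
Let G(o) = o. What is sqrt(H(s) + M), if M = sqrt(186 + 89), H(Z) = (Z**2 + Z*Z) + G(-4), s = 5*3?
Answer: sqrt(446 + 5*sqrt(11)) ≈ 21.508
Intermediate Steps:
s = 15
H(Z) = -4 + 2*Z**2 (H(Z) = (Z**2 + Z*Z) - 4 = (Z**2 + Z**2) - 4 = 2*Z**2 - 4 = -4 + 2*Z**2)
M = 5*sqrt(11) (M = sqrt(275) = 5*sqrt(11) ≈ 16.583)
sqrt(H(s) + M) = sqrt((-4 + 2*15**2) + 5*sqrt(11)) = sqrt((-4 + 2*225) + 5*sqrt(11)) = sqrt((-4 + 450) + 5*sqrt(11)) = sqrt(446 + 5*sqrt(11))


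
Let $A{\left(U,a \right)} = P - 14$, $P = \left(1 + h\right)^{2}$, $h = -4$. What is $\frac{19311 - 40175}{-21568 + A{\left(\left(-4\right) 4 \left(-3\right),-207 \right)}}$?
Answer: $\frac{20864}{21573} \approx 0.96713$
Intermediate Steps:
$P = 9$ ($P = \left(1 - 4\right)^{2} = \left(-3\right)^{2} = 9$)
$A{\left(U,a \right)} = -5$ ($A{\left(U,a \right)} = 9 - 14 = -5$)
$\frac{19311 - 40175}{-21568 + A{\left(\left(-4\right) 4 \left(-3\right),-207 \right)}} = \frac{19311 - 40175}{-21568 - 5} = - \frac{20864}{-21573} = \left(-20864\right) \left(- \frac{1}{21573}\right) = \frac{20864}{21573}$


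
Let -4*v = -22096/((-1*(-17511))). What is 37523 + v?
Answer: 657070777/17511 ≈ 37523.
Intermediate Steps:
v = 5524/17511 (v = -(-5524)/((-1*(-17511))) = -(-5524)/17511 = -1/4*(-22096/17511) = 5524/17511 ≈ 0.31546)
37523 + v = 37523 + 5524/17511 = 657070777/17511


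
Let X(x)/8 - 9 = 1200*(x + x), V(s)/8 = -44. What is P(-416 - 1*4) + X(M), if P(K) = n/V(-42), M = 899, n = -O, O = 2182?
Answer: 3037914563/176 ≈ 1.7261e+7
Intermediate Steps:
V(s) = -352 (V(s) = 8*(-44) = -352)
n = -2182 (n = -1*2182 = -2182)
P(K) = 1091/176 (P(K) = -2182/(-352) = -2182*(-1/352) = 1091/176)
X(x) = 72 + 19200*x (X(x) = 72 + 8*(1200*(x + x)) = 72 + 8*(1200*(2*x)) = 72 + 8*(2400*x) = 72 + 19200*x)
P(-416 - 1*4) + X(M) = 1091/176 + (72 + 19200*899) = 1091/176 + (72 + 17260800) = 1091/176 + 17260872 = 3037914563/176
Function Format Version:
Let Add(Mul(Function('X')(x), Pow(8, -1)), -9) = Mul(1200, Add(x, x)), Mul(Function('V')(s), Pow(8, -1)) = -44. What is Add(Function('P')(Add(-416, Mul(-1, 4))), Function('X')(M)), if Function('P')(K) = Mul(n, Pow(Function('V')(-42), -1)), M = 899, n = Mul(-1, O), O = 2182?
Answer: Rational(3037914563, 176) ≈ 1.7261e+7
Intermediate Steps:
Function('V')(s) = -352 (Function('V')(s) = Mul(8, -44) = -352)
n = -2182 (n = Mul(-1, 2182) = -2182)
Function('P')(K) = Rational(1091, 176) (Function('P')(K) = Mul(-2182, Pow(-352, -1)) = Mul(-2182, Rational(-1, 352)) = Rational(1091, 176))
Function('X')(x) = Add(72, Mul(19200, x)) (Function('X')(x) = Add(72, Mul(8, Mul(1200, Add(x, x)))) = Add(72, Mul(8, Mul(1200, Mul(2, x)))) = Add(72, Mul(8, Mul(2400, x))) = Add(72, Mul(19200, x)))
Add(Function('P')(Add(-416, Mul(-1, 4))), Function('X')(M)) = Add(Rational(1091, 176), Add(72, Mul(19200, 899))) = Add(Rational(1091, 176), Add(72, 17260800)) = Add(Rational(1091, 176), 17260872) = Rational(3037914563, 176)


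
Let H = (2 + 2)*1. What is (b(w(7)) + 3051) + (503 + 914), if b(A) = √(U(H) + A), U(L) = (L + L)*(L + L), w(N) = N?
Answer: 4468 + √71 ≈ 4476.4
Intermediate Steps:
H = 4 (H = 4*1 = 4)
U(L) = 4*L² (U(L) = (2*L)*(2*L) = 4*L²)
b(A) = √(64 + A) (b(A) = √(4*4² + A) = √(4*16 + A) = √(64 + A))
(b(w(7)) + 3051) + (503 + 914) = (√(64 + 7) + 3051) + (503 + 914) = (√71 + 3051) + 1417 = (3051 + √71) + 1417 = 4468 + √71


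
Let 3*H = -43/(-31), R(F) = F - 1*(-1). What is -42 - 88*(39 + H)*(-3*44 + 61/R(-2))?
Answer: 62327374/93 ≈ 6.7019e+5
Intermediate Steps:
R(F) = 1 + F (R(F) = F + 1 = 1 + F)
H = 43/93 (H = (-43/(-31))/3 = (-43*(-1/31))/3 = (⅓)*(43/31) = 43/93 ≈ 0.46237)
-42 - 88*(39 + H)*(-3*44 + 61/R(-2)) = -42 - 88*(39 + 43/93)*(-3*44 + 61/(1 - 2)) = -42 - 322960*(-132 + 61/(-1))/93 = -42 - 322960*(-132 + 61*(-1))/93 = -42 - 322960*(-132 - 61)/93 = -42 - 322960*(-193)/93 = -42 - 88*(-708310/93) = -42 + 62331280/93 = 62327374/93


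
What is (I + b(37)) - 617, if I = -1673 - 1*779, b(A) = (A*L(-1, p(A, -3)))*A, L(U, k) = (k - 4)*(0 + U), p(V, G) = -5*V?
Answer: 255672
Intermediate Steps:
L(U, k) = U*(-4 + k) (L(U, k) = (-4 + k)*U = U*(-4 + k))
b(A) = A**2*(4 + 5*A) (b(A) = (A*(-(-4 - 5*A)))*A = (A*(4 + 5*A))*A = A**2*(4 + 5*A))
I = -2452 (I = -1673 - 779 = -2452)
(I + b(37)) - 617 = (-2452 + 37**2*(4 + 5*37)) - 617 = (-2452 + 1369*(4 + 185)) - 617 = (-2452 + 1369*189) - 617 = (-2452 + 258741) - 617 = 256289 - 617 = 255672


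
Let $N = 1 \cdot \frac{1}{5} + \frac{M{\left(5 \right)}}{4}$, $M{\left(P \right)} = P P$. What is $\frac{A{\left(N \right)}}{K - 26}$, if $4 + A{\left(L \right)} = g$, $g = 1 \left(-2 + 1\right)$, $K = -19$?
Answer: $\frac{1}{9} \approx 0.11111$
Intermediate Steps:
$M{\left(P \right)} = P^{2}$
$N = \frac{129}{20}$ ($N = 1 \cdot \frac{1}{5} + \frac{5^{2}}{4} = 1 \cdot \frac{1}{5} + 25 \cdot \frac{1}{4} = \frac{1}{5} + \frac{25}{4} = \frac{129}{20} \approx 6.45$)
$g = -1$ ($g = 1 \left(-1\right) = -1$)
$A{\left(L \right)} = -5$ ($A{\left(L \right)} = -4 - 1 = -5$)
$\frac{A{\left(N \right)}}{K - 26} = \frac{1}{-19 - 26} \left(-5\right) = \frac{1}{-45} \left(-5\right) = \left(- \frac{1}{45}\right) \left(-5\right) = \frac{1}{9}$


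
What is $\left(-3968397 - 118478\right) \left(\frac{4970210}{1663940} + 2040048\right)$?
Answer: $- \frac{1387298889423679375}{166394} \approx -8.3374 \cdot 10^{12}$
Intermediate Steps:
$\left(-3968397 - 118478\right) \left(\frac{4970210}{1663940} + 2040048\right) = - 4086875 \left(4970210 \cdot \frac{1}{1663940} + 2040048\right) = - 4086875 \left(\frac{497021}{166394} + 2040048\right) = \left(-4086875\right) \frac{339452243933}{166394} = - \frac{1387298889423679375}{166394}$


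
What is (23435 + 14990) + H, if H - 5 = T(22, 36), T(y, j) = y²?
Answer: 38914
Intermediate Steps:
H = 489 (H = 5 + 22² = 5 + 484 = 489)
(23435 + 14990) + H = (23435 + 14990) + 489 = 38425 + 489 = 38914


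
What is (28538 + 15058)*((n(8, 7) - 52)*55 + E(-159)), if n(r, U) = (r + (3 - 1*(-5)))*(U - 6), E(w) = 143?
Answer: -80085852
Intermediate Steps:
n(r, U) = (-6 + U)*(8 + r) (n(r, U) = (r + (3 + 5))*(-6 + U) = (r + 8)*(-6 + U) = (8 + r)*(-6 + U) = (-6 + U)*(8 + r))
(28538 + 15058)*((n(8, 7) - 52)*55 + E(-159)) = (28538 + 15058)*(((-48 - 6*8 + 8*7 + 7*8) - 52)*55 + 143) = 43596*(((-48 - 48 + 56 + 56) - 52)*55 + 143) = 43596*((16 - 52)*55 + 143) = 43596*(-36*55 + 143) = 43596*(-1980 + 143) = 43596*(-1837) = -80085852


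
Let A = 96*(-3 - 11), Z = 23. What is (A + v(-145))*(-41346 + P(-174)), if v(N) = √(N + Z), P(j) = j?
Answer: 55802880 - 41520*I*√122 ≈ 5.5803e+7 - 4.586e+5*I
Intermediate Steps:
A = -1344 (A = 96*(-14) = -1344)
v(N) = √(23 + N) (v(N) = √(N + 23) = √(23 + N))
(A + v(-145))*(-41346 + P(-174)) = (-1344 + √(23 - 145))*(-41346 - 174) = (-1344 + √(-122))*(-41520) = (-1344 + I*√122)*(-41520) = 55802880 - 41520*I*√122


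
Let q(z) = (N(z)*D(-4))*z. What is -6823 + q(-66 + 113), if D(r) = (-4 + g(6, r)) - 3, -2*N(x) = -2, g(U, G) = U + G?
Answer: -7058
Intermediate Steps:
g(U, G) = G + U
N(x) = 1 (N(x) = -½*(-2) = 1)
D(r) = -1 + r (D(r) = (-4 + (r + 6)) - 3 = (-4 + (6 + r)) - 3 = (2 + r) - 3 = -1 + r)
q(z) = -5*z (q(z) = (1*(-1 - 4))*z = (1*(-5))*z = -5*z)
-6823 + q(-66 + 113) = -6823 - 5*(-66 + 113) = -6823 - 5*47 = -6823 - 235 = -7058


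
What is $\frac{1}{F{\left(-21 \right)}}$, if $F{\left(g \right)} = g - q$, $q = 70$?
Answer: $- \frac{1}{91} \approx -0.010989$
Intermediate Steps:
$F{\left(g \right)} = -70 + g$ ($F{\left(g \right)} = g - 70 = -70 + g$)
$\frac{1}{F{\left(-21 \right)}} = \frac{1}{-70 - 21} = \frac{1}{-91} = - \frac{1}{91}$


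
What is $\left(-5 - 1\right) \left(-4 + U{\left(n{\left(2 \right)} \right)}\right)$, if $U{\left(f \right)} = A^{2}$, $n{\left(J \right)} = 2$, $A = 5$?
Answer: $-126$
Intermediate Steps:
$U{\left(f \right)} = 25$ ($U{\left(f \right)} = 5^{2} = 25$)
$\left(-5 - 1\right) \left(-4 + U{\left(n{\left(2 \right)} \right)}\right) = \left(-5 - 1\right) \left(-4 + 25\right) = \left(-5 - 1\right) 21 = \left(-6\right) 21 = -126$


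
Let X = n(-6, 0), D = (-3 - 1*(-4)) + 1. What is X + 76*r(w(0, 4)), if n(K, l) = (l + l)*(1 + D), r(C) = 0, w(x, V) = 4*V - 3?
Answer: 0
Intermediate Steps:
D = 2 (D = (-3 + 4) + 1 = 1 + 1 = 2)
w(x, V) = -3 + 4*V
n(K, l) = 6*l (n(K, l) = (l + l)*(1 + 2) = (2*l)*3 = 6*l)
X = 0 (X = 6*0 = 0)
X + 76*r(w(0, 4)) = 0 + 76*0 = 0 + 0 = 0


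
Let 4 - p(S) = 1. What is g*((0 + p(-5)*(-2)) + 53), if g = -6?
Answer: -282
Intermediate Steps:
p(S) = 3 (p(S) = 4 - 1*1 = 4 - 1 = 3)
g*((0 + p(-5)*(-2)) + 53) = -6*((0 + 3*(-2)) + 53) = -6*((0 - 6) + 53) = -6*(-6 + 53) = -6*47 = -282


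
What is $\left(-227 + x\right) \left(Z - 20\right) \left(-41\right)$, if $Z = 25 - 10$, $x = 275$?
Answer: $9840$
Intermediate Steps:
$Z = 15$ ($Z = 25 - 10 = 15$)
$\left(-227 + x\right) \left(Z - 20\right) \left(-41\right) = \left(-227 + 275\right) \left(15 - 20\right) \left(-41\right) = 48 \left(\left(-5\right) \left(-41\right)\right) = 48 \cdot 205 = 9840$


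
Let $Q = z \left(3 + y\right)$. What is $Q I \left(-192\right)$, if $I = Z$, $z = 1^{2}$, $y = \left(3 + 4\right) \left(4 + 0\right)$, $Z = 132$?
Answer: $-785664$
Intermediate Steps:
$y = 28$ ($y = 7 \cdot 4 = 28$)
$z = 1$
$I = 132$
$Q = 31$ ($Q = 1 \left(3 + 28\right) = 1 \cdot 31 = 31$)
$Q I \left(-192\right) = 31 \cdot 132 \left(-192\right) = 4092 \left(-192\right) = -785664$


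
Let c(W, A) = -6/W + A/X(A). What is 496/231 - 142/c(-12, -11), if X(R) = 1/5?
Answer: 119668/25179 ≈ 4.7527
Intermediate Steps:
X(R) = ⅕
c(W, A) = -6/W + 5*A (c(W, A) = -6/W + A/(⅕) = -6/W + A*5 = -6/W + 5*A)
496/231 - 142/c(-12, -11) = 496/231 - 142/(-6/(-12) + 5*(-11)) = 496*(1/231) - 142/(-6*(-1/12) - 55) = 496/231 - 142/(½ - 55) = 496/231 - 142/(-109/2) = 496/231 - 142*(-2/109) = 496/231 + 284/109 = 119668/25179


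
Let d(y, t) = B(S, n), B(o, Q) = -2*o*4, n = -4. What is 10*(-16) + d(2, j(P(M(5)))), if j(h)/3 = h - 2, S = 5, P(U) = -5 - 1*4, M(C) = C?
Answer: -200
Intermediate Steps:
P(U) = -9 (P(U) = -5 - 4 = -9)
j(h) = -6 + 3*h (j(h) = 3*(h - 2) = 3*(-2 + h) = -6 + 3*h)
B(o, Q) = -8*o
d(y, t) = -40 (d(y, t) = -8*5 = -40)
10*(-16) + d(2, j(P(M(5)))) = 10*(-16) - 40 = -160 - 40 = -200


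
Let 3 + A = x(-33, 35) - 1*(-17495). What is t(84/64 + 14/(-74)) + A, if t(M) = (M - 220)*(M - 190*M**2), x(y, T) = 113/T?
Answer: 253155942105427/3630807040 ≈ 69724.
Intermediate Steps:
t(M) = (-220 + M)*(M - 190*M**2)
A = 612333/35 (A = -3 + (113/35 - 1*(-17495)) = -3 + (113*(1/35) + 17495) = -3 + (113/35 + 17495) = -3 + 612438/35 = 612333/35 ≈ 17495.)
t(84/64 + 14/(-74)) + A = (84/64 + 14/(-74))*(-220 - 190*(84/64 + 14/(-74))**2 + 41801*(84/64 + 14/(-74))) + 612333/35 = (84*(1/64) + 14*(-1/74))*(-220 - 190*(84*(1/64) + 14*(-1/74))**2 + 41801*(84*(1/64) + 14*(-1/74))) + 612333/35 = (21/16 - 7/37)*(-220 - 190*(21/16 - 7/37)**2 + 41801*(21/16 - 7/37)) + 612333/35 = 665*(-220 - 190*(665/592)**2 + 41801*(665/592))/592 + 612333/35 = 665*(-220 - 190*442225/350464 + 27797665/592)/592 + 612333/35 = 665*(-220 - 42011375/175232 + 27797665/592)/592 + 612333/35 = (665/592)*(8147546425/175232) + 612333/35 = 5418118372625/103737344 + 612333/35 = 253155942105427/3630807040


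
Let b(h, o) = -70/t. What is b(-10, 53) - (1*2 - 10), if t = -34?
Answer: 171/17 ≈ 10.059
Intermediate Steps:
b(h, o) = 35/17 (b(h, o) = -70/(-34) = -70*(-1/34) = 35/17)
b(-10, 53) - (1*2 - 10) = 35/17 - (1*2 - 10) = 35/17 - (2 - 10) = 35/17 - 1*(-8) = 35/17 + 8 = 171/17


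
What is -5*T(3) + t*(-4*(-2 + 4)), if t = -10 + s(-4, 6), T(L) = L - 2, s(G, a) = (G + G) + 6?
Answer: 91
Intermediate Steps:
s(G, a) = 6 + 2*G (s(G, a) = 2*G + 6 = 6 + 2*G)
T(L) = -2 + L
t = -12 (t = -10 + (6 + 2*(-4)) = -10 + (6 - 8) = -10 - 2 = -12)
-5*T(3) + t*(-4*(-2 + 4)) = -5*(-2 + 3) - (-48)*(-2 + 4) = -5*1 - (-48)*2 = -5 - 12*(-8) = -5 + 96 = 91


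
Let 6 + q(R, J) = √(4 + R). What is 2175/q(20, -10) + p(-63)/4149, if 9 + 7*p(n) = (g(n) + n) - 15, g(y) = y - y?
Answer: -21056233/19362 - 725*√6/2 ≈ -1975.4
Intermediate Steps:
q(R, J) = -6 + √(4 + R)
g(y) = 0
p(n) = -24/7 + n/7 (p(n) = -9/7 + ((0 + n) - 15)/7 = -9/7 + (n - 15)/7 = -9/7 + (-15 + n)/7 = -9/7 + (-15/7 + n/7) = -24/7 + n/7)
2175/q(20, -10) + p(-63)/4149 = 2175/(-6 + √(4 + 20)) + (-24/7 + (⅐)*(-63))/4149 = 2175/(-6 + √24) + (-24/7 - 9)*(1/4149) = 2175/(-6 + 2*√6) - 87/7*1/4149 = 2175/(-6 + 2*√6) - 29/9681 = -29/9681 + 2175/(-6 + 2*√6)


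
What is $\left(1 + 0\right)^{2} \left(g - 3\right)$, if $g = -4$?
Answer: $-7$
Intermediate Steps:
$\left(1 + 0\right)^{2} \left(g - 3\right) = \left(1 + 0\right)^{2} \left(-4 - 3\right) = 1^{2} \left(-7\right) = 1 \left(-7\right) = -7$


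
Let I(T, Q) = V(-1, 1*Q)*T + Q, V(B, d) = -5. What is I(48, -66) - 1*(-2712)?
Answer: 2406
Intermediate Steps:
I(T, Q) = Q - 5*T (I(T, Q) = -5*T + Q = Q - 5*T)
I(48, -66) - 1*(-2712) = (-66 - 5*48) - 1*(-2712) = (-66 - 240) + 2712 = -306 + 2712 = 2406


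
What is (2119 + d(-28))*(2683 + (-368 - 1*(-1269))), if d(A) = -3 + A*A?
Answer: 10393600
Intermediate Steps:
d(A) = -3 + A²
(2119 + d(-28))*(2683 + (-368 - 1*(-1269))) = (2119 + (-3 + (-28)²))*(2683 + (-368 - 1*(-1269))) = (2119 + (-3 + 784))*(2683 + (-368 + 1269)) = (2119 + 781)*(2683 + 901) = 2900*3584 = 10393600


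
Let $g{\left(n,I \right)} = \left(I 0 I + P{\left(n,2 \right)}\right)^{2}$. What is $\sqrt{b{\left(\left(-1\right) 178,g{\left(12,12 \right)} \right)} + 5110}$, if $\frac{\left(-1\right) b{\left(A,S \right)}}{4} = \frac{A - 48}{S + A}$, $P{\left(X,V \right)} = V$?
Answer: $\frac{\sqrt{38638266}}{87} \approx 71.448$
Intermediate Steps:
$g{\left(n,I \right)} = 4$ ($g{\left(n,I \right)} = \left(I 0 I + 2\right)^{2} = \left(0 I + 2\right)^{2} = \left(0 + 2\right)^{2} = 2^{2} = 4$)
$b{\left(A,S \right)} = - \frac{4 \left(-48 + A\right)}{A + S}$ ($b{\left(A,S \right)} = - 4 \frac{A - 48}{S + A} = - 4 \frac{-48 + A}{A + S} = - \frac{4 \left(-48 + A\right)}{A + S}$)
$\sqrt{b{\left(\left(-1\right) 178,g{\left(12,12 \right)} \right)} + 5110} = \sqrt{\frac{4 \left(48 - \left(-1\right) 178\right)}{\left(-1\right) 178 + 4} + 5110} = \sqrt{\frac{4 \left(48 - -178\right)}{-178 + 4} + 5110} = \sqrt{\frac{4 \left(48 + 178\right)}{-174} + 5110} = \sqrt{4 \left(- \frac{1}{174}\right) 226 + 5110} = \sqrt{- \frac{452}{87} + 5110} = \sqrt{\frac{444118}{87}} = \frac{\sqrt{38638266}}{87}$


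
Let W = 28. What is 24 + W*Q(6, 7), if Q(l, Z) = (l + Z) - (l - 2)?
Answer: 276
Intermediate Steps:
Q(l, Z) = 2 + Z (Q(l, Z) = (Z + l) - (-2 + l) = (Z + l) + (2 - l) = 2 + Z)
24 + W*Q(6, 7) = 24 + 28*(2 + 7) = 24 + 28*9 = 24 + 252 = 276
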